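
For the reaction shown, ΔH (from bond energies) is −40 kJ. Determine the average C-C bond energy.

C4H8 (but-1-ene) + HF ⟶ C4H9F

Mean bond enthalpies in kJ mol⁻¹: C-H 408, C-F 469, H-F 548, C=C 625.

D(C-C) ≈ 336 kJ/mol

Let D be the C-C bond energy.
Σ(broken) = 2×D + 8×408 + 1×625 + 1×548 = 4437 + 2D
Σ(formed) = 3×D + 1×469 + 9×408 = 4141 + 3D
ΔH = Σ(broken) − Σ(formed) = (4437 + 2D) − (4141 + 3D) = +296 − D
Setting this equal to −40 kJ gives D = 336 kJ/mol.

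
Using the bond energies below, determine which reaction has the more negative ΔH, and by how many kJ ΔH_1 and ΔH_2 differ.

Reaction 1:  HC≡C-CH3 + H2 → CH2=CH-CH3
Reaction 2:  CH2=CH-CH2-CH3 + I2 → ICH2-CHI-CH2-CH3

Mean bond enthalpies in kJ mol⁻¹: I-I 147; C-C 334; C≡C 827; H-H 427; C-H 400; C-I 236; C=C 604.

Reaction 1:
  Bonds broken (reactants):
    C≡C: 1 × 827 = 827
    C-C: 1 × 334 = 334
    C-H: 4 × 400 = 1600
    H-H: 1 × 427 = 427
    Σ(broken) = 3188 kJ
  Bonds formed (products):
    C-C: 1 × 334 = 334
    C-H: 6 × 400 = 2400
    C=C: 1 × 604 = 604
    Σ(formed) = 3338 kJ
  ΔH_1 = 3188 − 3338 = −150 kJ
Reaction 2:
  Bonds broken (reactants):
    C-C: 2 × 334 = 668
    C-H: 8 × 400 = 3200
    C=C: 1 × 604 = 604
    I-I: 1 × 147 = 147
    Σ(broken) = 4619 kJ
  Bonds formed (products):
    C-C: 3 × 334 = 1002
    C-H: 8 × 400 = 3200
    C-I: 2 × 236 = 472
    Σ(formed) = 4674 kJ
  ΔH_2 = 4619 − 4674 = −55 kJ
ΔH_1 − ΔH_2 = −95 kJ, so reaction 1 has the more negative ΔH; |ΔH_1 − ΔH_2| = 95 kJ.

Reaction 1, by 95 kJ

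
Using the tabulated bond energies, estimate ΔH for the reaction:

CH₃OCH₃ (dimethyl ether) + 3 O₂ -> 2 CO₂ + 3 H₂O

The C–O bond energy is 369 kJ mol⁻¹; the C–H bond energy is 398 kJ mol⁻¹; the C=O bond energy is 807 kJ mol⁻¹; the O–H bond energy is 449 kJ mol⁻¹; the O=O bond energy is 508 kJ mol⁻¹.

ΔH ≈ −1272 kJ

Bonds broken (reactants):
  C–H: 6 × 398 = 2388
  C–O: 2 × 369 = 738
  O=O: 3 × 508 = 1524
  Σ(broken) = 4650 kJ
Bonds formed (products):
  C=O: 4 × 807 = 3228
  O–H: 6 × 449 = 2694
  Σ(formed) = 5922 kJ
ΔH = Σ(broken) − Σ(formed) = 4650 − 5922 = −1272 kJ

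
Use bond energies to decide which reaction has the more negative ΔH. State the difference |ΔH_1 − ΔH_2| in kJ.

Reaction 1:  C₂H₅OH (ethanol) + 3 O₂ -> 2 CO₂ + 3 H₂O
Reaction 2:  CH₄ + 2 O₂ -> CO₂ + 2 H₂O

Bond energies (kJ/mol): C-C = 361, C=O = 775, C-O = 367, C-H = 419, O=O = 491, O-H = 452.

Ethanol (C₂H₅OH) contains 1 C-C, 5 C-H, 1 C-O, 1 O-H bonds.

Reaction 1:
  Bonds broken (reactants):
    C-C: 1 × 361 = 361
    C-H: 5 × 419 = 2095
    C-O: 1 × 367 = 367
    O-H: 1 × 452 = 452
    O=O: 3 × 491 = 1473
    Σ(broken) = 4748 kJ
  Bonds formed (products):
    C=O: 4 × 775 = 3100
    O-H: 6 × 452 = 2712
    Σ(formed) = 5812 kJ
  ΔH_1 = 4748 − 5812 = −1064 kJ
Reaction 2:
  Bonds broken (reactants):
    C-H: 4 × 419 = 1676
    O=O: 2 × 491 = 982
    Σ(broken) = 2658 kJ
  Bonds formed (products):
    C=O: 2 × 775 = 1550
    O-H: 4 × 452 = 1808
    Σ(formed) = 3358 kJ
  ΔH_2 = 2658 − 3358 = −700 kJ
ΔH_1 − ΔH_2 = −364 kJ, so reaction 1 has the more negative ΔH; |ΔH_1 − ΔH_2| = 364 kJ.

Reaction 1, by 364 kJ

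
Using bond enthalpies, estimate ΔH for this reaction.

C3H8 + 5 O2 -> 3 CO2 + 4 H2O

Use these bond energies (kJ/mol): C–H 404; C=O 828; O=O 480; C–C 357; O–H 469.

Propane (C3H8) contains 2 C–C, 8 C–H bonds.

Bonds broken (reactants):
  C–C: 2 × 357 = 714
  C–H: 8 × 404 = 3232
  O=O: 5 × 480 = 2400
  Σ(broken) = 6346 kJ
Bonds formed (products):
  C=O: 6 × 828 = 4968
  O–H: 8 × 469 = 3752
  Σ(formed) = 8720 kJ
ΔH = Σ(broken) − Σ(formed) = 6346 − 8720 = −2374 kJ

ΔH ≈ −2374 kJ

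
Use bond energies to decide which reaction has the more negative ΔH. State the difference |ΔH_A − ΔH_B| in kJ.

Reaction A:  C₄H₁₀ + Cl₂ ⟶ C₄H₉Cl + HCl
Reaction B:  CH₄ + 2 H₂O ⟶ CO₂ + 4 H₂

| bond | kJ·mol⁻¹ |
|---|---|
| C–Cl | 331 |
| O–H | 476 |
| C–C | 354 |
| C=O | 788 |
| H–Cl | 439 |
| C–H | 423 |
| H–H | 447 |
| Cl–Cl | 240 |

Reaction A, by 339 kJ

Reaction A:
  Bonds broken (reactants):
    C–C: 3 × 354 = 1062
    C–H: 10 × 423 = 4230
    Cl–Cl: 1 × 240 = 240
    Σ(broken) = 5532 kJ
  Bonds formed (products):
    C–C: 3 × 354 = 1062
    C–Cl: 1 × 331 = 331
    C–H: 9 × 423 = 3807
    H–Cl: 1 × 439 = 439
    Σ(formed) = 5639 kJ
  ΔH_A = 5532 − 5639 = −107 kJ
Reaction B:
  Bonds broken (reactants):
    C–H: 4 × 423 = 1692
    O–H: 4 × 476 = 1904
    Σ(broken) = 3596 kJ
  Bonds formed (products):
    C=O: 2 × 788 = 1576
    H–H: 4 × 447 = 1788
    Σ(formed) = 3364 kJ
  ΔH_B = 3596 − 3364 = +232 kJ
ΔH_A − ΔH_B = −339 kJ, so reaction A has the more negative ΔH; |ΔH_A − ΔH_B| = 339 kJ.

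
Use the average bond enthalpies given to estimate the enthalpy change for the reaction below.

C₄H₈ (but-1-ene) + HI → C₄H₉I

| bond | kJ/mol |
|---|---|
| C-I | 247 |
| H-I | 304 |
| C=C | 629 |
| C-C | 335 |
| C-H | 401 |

Bonds broken (reactants):
  C-C: 2 × 335 = 670
  C-H: 8 × 401 = 3208
  C=C: 1 × 629 = 629
  H-I: 1 × 304 = 304
  Σ(broken) = 4811 kJ
Bonds formed (products):
  C-C: 3 × 335 = 1005
  C-H: 9 × 401 = 3609
  C-I: 1 × 247 = 247
  Σ(formed) = 4861 kJ
ΔH = Σ(broken) − Σ(formed) = 4811 − 4861 = −50 kJ

ΔH ≈ −50 kJ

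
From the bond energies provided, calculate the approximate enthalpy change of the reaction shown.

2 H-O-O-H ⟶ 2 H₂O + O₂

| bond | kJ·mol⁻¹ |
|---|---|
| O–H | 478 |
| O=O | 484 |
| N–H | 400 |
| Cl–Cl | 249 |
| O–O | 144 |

Bonds broken (reactants):
  O–H: 4 × 478 = 1912
  O–O: 2 × 144 = 288
  Σ(broken) = 2200 kJ
Bonds formed (products):
  O–H: 4 × 478 = 1912
  O=O: 1 × 484 = 484
  Σ(formed) = 2396 kJ
ΔH = Σ(broken) − Σ(formed) = 2200 − 2396 = −196 kJ

ΔH ≈ −196 kJ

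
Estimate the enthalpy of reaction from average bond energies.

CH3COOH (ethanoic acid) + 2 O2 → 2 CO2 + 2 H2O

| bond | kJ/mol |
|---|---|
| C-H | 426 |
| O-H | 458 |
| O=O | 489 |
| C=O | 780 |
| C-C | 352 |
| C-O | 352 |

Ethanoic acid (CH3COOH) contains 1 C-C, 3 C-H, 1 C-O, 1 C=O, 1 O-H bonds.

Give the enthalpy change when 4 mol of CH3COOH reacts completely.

ΔH = −3016 kJ

Bonds broken (reactants):
  C-C: 1 × 352 = 352
  C-H: 3 × 426 = 1278
  C-O: 1 × 352 = 352
  C=O: 1 × 780 = 780
  O-H: 1 × 458 = 458
  O=O: 2 × 489 = 978
  Σ(broken) = 4198 kJ
Bonds formed (products):
  C=O: 4 × 780 = 3120
  O-H: 4 × 458 = 1832
  Σ(formed) = 4952 kJ
ΔH = Σ(broken) − Σ(formed) = 4198 − 4952 = −754 kJ
For 4× the reaction as written: 4 × (−754) = −3016 kJ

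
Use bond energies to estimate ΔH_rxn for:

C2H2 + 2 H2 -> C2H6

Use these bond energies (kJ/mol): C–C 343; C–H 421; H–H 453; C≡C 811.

ΔH ≈ −310 kJ

Bonds broken (reactants):
  C≡C: 1 × 811 = 811
  C–H: 2 × 421 = 842
  H–H: 2 × 453 = 906
  Σ(broken) = 2559 kJ
Bonds formed (products):
  C–C: 1 × 343 = 343
  C–H: 6 × 421 = 2526
  Σ(formed) = 2869 kJ
ΔH = Σ(broken) − Σ(formed) = 2559 − 2869 = −310 kJ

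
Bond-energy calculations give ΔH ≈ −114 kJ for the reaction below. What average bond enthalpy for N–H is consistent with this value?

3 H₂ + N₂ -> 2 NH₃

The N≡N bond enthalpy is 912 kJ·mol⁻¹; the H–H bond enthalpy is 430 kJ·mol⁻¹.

Let D be the N–H bond energy.
Σ(broken) = 3×430 + 1×912 = 2202
Σ(formed) = 6×D = 6D
ΔH = Σ(broken) − Σ(formed) = (2202) − (6D) = +2202 − 6D
Setting this equal to −114 kJ gives 6D = 2316, so D = 386 kJ/mol.

D(N–H) ≈ 386 kJ/mol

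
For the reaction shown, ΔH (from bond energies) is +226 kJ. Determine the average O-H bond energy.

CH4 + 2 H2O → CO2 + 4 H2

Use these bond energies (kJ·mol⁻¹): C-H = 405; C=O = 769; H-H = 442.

Let D be the O-H bond energy.
Σ(broken) = 4×405 + 4×D = 1620 + 4D
Σ(formed) = 2×769 + 4×442 = 3306
ΔH = Σ(broken) − Σ(formed) = (1620 + 4D) − (3306) = −1686 + 4D
Setting this equal to +226 kJ gives 4D = 1912, so D = 478 kJ/mol.

D(O-H) ≈ 478 kJ/mol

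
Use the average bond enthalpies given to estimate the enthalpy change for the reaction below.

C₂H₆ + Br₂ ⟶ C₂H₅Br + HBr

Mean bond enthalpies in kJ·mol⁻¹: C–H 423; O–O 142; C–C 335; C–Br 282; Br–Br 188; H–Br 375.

Bonds broken (reactants):
  Br–Br: 1 × 188 = 188
  C–C: 1 × 335 = 335
  C–H: 6 × 423 = 2538
  Σ(broken) = 3061 kJ
Bonds formed (products):
  C–Br: 1 × 282 = 282
  C–C: 1 × 335 = 335
  C–H: 5 × 423 = 2115
  H–Br: 1 × 375 = 375
  Σ(formed) = 3107 kJ
ΔH = Σ(broken) − Σ(formed) = 3061 − 3107 = −46 kJ

ΔH ≈ −46 kJ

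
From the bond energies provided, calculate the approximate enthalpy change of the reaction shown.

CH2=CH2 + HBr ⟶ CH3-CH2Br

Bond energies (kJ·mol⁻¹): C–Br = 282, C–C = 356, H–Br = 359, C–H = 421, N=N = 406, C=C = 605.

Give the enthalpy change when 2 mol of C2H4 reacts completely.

ΔH = −190 kJ

Bonds broken (reactants):
  C–H: 4 × 421 = 1684
  C=C: 1 × 605 = 605
  H–Br: 1 × 359 = 359
  Σ(broken) = 2648 kJ
Bonds formed (products):
  C–Br: 1 × 282 = 282
  C–C: 1 × 356 = 356
  C–H: 5 × 421 = 2105
  Σ(formed) = 2743 kJ
ΔH = Σ(broken) − Σ(formed) = 2648 − 2743 = −95 kJ
For 2× the reaction as written: 2 × (−95) = −190 kJ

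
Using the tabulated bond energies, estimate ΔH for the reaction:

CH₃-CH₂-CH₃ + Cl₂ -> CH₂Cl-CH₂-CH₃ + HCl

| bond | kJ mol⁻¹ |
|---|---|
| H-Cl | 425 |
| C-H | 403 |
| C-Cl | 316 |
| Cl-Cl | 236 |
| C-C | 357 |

Bonds broken (reactants):
  C-C: 2 × 357 = 714
  C-H: 8 × 403 = 3224
  Cl-Cl: 1 × 236 = 236
  Σ(broken) = 4174 kJ
Bonds formed (products):
  C-C: 2 × 357 = 714
  C-Cl: 1 × 316 = 316
  C-H: 7 × 403 = 2821
  H-Cl: 1 × 425 = 425
  Σ(formed) = 4276 kJ
ΔH = Σ(broken) − Σ(formed) = 4174 − 4276 = −102 kJ

ΔH ≈ −102 kJ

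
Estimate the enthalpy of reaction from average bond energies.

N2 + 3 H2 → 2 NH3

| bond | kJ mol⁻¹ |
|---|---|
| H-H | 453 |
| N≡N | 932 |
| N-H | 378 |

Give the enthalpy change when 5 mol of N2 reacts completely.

ΔH = +115 kJ

Bonds broken (reactants):
  H-H: 3 × 453 = 1359
  N≡N: 1 × 932 = 932
  Σ(broken) = 2291 kJ
Bonds formed (products):
  N-H: 6 × 378 = 2268
  Σ(formed) = 2268 kJ
ΔH = Σ(broken) − Σ(formed) = 2291 − 2268 = +23 kJ
For 5× the reaction as written: 5 × (+23) = +115 kJ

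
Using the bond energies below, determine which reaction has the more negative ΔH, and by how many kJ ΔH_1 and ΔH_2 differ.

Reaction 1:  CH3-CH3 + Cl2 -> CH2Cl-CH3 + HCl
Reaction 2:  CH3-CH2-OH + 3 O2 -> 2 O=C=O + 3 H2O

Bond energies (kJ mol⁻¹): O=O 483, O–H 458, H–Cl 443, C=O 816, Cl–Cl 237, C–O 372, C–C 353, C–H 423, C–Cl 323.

Reaction 2, by 1159 kJ

Reaction 1:
  Bonds broken (reactants):
    C–C: 1 × 353 = 353
    C–H: 6 × 423 = 2538
    Cl–Cl: 1 × 237 = 237
    Σ(broken) = 3128 kJ
  Bonds formed (products):
    C–C: 1 × 353 = 353
    C–Cl: 1 × 323 = 323
    C–H: 5 × 423 = 2115
    H–Cl: 1 × 443 = 443
    Σ(formed) = 3234 kJ
  ΔH_1 = 3128 − 3234 = −106 kJ
Reaction 2:
  Bonds broken (reactants):
    C–C: 1 × 353 = 353
    C–H: 5 × 423 = 2115
    C–O: 1 × 372 = 372
    O–H: 1 × 458 = 458
    O=O: 3 × 483 = 1449
    Σ(broken) = 4747 kJ
  Bonds formed (products):
    C=O: 4 × 816 = 3264
    O–H: 6 × 458 = 2748
    Σ(formed) = 6012 kJ
  ΔH_2 = 4747 − 6012 = −1265 kJ
ΔH_1 − ΔH_2 = +1159 kJ, so reaction 2 has the more negative ΔH; |ΔH_1 − ΔH_2| = 1159 kJ.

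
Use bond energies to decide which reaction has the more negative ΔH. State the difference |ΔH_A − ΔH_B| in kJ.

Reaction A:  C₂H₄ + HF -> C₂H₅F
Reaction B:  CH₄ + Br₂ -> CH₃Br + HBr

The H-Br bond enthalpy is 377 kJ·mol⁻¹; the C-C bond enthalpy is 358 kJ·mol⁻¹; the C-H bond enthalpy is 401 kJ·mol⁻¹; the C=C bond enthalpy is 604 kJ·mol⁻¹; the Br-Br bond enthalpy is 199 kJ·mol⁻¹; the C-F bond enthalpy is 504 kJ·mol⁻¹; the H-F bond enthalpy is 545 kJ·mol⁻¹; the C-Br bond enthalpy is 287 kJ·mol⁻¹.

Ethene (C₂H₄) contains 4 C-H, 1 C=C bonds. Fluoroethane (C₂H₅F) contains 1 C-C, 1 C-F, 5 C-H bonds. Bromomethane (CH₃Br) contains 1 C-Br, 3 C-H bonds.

Reaction A:
  Bonds broken (reactants):
    C-H: 4 × 401 = 1604
    C=C: 1 × 604 = 604
    H-F: 1 × 545 = 545
    Σ(broken) = 2753 kJ
  Bonds formed (products):
    C-C: 1 × 358 = 358
    C-F: 1 × 504 = 504
    C-H: 5 × 401 = 2005
    Σ(formed) = 2867 kJ
  ΔH_A = 2753 − 2867 = −114 kJ
Reaction B:
  Bonds broken (reactants):
    Br-Br: 1 × 199 = 199
    C-H: 4 × 401 = 1604
    Σ(broken) = 1803 kJ
  Bonds formed (products):
    C-Br: 1 × 287 = 287
    C-H: 3 × 401 = 1203
    H-Br: 1 × 377 = 377
    Σ(formed) = 1867 kJ
  ΔH_B = 1803 − 1867 = −64 kJ
ΔH_A − ΔH_B = −50 kJ, so reaction A has the more negative ΔH; |ΔH_A − ΔH_B| = 50 kJ.

Reaction A, by 50 kJ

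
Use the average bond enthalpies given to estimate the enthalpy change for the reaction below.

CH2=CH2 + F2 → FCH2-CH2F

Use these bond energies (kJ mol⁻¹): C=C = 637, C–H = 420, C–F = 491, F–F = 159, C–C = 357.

Bonds broken (reactants):
  C–H: 4 × 420 = 1680
  C=C: 1 × 637 = 637
  F–F: 1 × 159 = 159
  Σ(broken) = 2476 kJ
Bonds formed (products):
  C–C: 1 × 357 = 357
  C–F: 2 × 491 = 982
  C–H: 4 × 420 = 1680
  Σ(formed) = 3019 kJ
ΔH = Σ(broken) − Σ(formed) = 2476 − 3019 = −543 kJ

ΔH ≈ −543 kJ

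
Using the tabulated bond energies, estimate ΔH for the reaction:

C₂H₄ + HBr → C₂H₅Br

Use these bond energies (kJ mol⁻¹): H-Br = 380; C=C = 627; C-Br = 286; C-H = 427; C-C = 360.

Bonds broken (reactants):
  C-H: 4 × 427 = 1708
  C=C: 1 × 627 = 627
  H-Br: 1 × 380 = 380
  Σ(broken) = 2715 kJ
Bonds formed (products):
  C-Br: 1 × 286 = 286
  C-C: 1 × 360 = 360
  C-H: 5 × 427 = 2135
  Σ(formed) = 2781 kJ
ΔH = Σ(broken) − Σ(formed) = 2715 − 2781 = −66 kJ

ΔH ≈ −66 kJ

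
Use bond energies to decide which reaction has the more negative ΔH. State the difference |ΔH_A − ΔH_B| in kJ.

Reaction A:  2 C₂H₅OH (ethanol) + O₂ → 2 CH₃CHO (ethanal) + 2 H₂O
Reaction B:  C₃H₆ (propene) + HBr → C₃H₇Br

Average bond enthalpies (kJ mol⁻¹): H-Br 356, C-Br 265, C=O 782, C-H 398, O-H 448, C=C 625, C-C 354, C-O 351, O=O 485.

Reaction A, by 441 kJ

Reaction A:
  Bonds broken (reactants):
    C-C: 2 × 354 = 708
    C-H: 10 × 398 = 3980
    C-O: 2 × 351 = 702
    O-H: 2 × 448 = 896
    O=O: 1 × 485 = 485
    Σ(broken) = 6771 kJ
  Bonds formed (products):
    C-C: 2 × 354 = 708
    C-H: 8 × 398 = 3184
    C=O: 2 × 782 = 1564
    O-H: 4 × 448 = 1792
    Σ(formed) = 7248 kJ
  ΔH_A = 6771 − 7248 = −477 kJ
Reaction B:
  Bonds broken (reactants):
    C-C: 1 × 354 = 354
    C-H: 6 × 398 = 2388
    C=C: 1 × 625 = 625
    H-Br: 1 × 356 = 356
    Σ(broken) = 3723 kJ
  Bonds formed (products):
    C-Br: 1 × 265 = 265
    C-C: 2 × 354 = 708
    C-H: 7 × 398 = 2786
    Σ(formed) = 3759 kJ
  ΔH_B = 3723 − 3759 = −36 kJ
ΔH_A − ΔH_B = −441 kJ, so reaction A has the more negative ΔH; |ΔH_A − ΔH_B| = 441 kJ.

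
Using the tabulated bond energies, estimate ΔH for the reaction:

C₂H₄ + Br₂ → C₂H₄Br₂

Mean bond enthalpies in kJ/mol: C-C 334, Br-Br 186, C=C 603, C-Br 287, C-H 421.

Bonds broken (reactants):
  Br-Br: 1 × 186 = 186
  C-H: 4 × 421 = 1684
  C=C: 1 × 603 = 603
  Σ(broken) = 2473 kJ
Bonds formed (products):
  C-Br: 2 × 287 = 574
  C-C: 1 × 334 = 334
  C-H: 4 × 421 = 1684
  Σ(formed) = 2592 kJ
ΔH = Σ(broken) − Σ(formed) = 2473 − 2592 = −119 kJ

ΔH ≈ −119 kJ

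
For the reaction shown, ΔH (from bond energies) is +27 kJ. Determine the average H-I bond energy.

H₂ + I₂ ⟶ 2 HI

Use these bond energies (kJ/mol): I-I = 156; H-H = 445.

Let D be the H-I bond energy.
Σ(broken) = 1×445 + 1×156 = 601
Σ(formed) = 2×D = 2D
ΔH = Σ(broken) − Σ(formed) = (601) − (2D) = +601 − 2D
Setting this equal to +27 kJ gives 2D = 574, so D = 287 kJ/mol.

D(H-I) ≈ 287 kJ/mol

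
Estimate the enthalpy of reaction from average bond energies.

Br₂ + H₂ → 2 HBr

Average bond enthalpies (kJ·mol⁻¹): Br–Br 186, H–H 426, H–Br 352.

ΔH ≈ −92 kJ

Bonds broken (reactants):
  Br–Br: 1 × 186 = 186
  H–H: 1 × 426 = 426
  Σ(broken) = 612 kJ
Bonds formed (products):
  H–Br: 2 × 352 = 704
  Σ(formed) = 704 kJ
ΔH = Σ(broken) − Σ(formed) = 612 − 704 = −92 kJ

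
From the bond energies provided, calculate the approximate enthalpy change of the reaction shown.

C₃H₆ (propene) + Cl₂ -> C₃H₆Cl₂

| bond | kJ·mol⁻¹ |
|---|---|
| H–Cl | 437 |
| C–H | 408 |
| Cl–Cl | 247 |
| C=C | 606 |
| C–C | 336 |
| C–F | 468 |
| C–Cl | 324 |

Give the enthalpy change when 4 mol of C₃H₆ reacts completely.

Bonds broken (reactants):
  C–C: 1 × 336 = 336
  C–H: 6 × 408 = 2448
  C=C: 1 × 606 = 606
  Cl–Cl: 1 × 247 = 247
  Σ(broken) = 3637 kJ
Bonds formed (products):
  C–C: 2 × 336 = 672
  C–Cl: 2 × 324 = 648
  C–H: 6 × 408 = 2448
  Σ(formed) = 3768 kJ
ΔH = Σ(broken) − Σ(formed) = 3637 − 3768 = −131 kJ
For 4× the reaction as written: 4 × (−131) = −524 kJ

ΔH = −524 kJ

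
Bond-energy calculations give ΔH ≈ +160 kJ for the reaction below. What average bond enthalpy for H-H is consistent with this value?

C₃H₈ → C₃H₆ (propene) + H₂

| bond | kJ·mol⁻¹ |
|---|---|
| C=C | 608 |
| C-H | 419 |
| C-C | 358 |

Let D be the H-H bond energy.
Σ(broken) = 2×358 + 8×419 = 4068
Σ(formed) = 1×358 + 6×419 + 1×608 + 1×D = 3480 + D
ΔH = Σ(broken) − Σ(formed) = (4068) − (3480 + D) = +588 − D
Setting this equal to +160 kJ gives D = 428 kJ/mol.

D(H-H) ≈ 428 kJ/mol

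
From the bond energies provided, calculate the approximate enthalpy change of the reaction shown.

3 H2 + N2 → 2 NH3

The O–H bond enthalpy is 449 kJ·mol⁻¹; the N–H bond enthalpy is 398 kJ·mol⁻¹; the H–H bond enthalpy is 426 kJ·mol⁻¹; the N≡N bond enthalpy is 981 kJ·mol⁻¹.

Bonds broken (reactants):
  H–H: 3 × 426 = 1278
  N≡N: 1 × 981 = 981
  Σ(broken) = 2259 kJ
Bonds formed (products):
  N–H: 6 × 398 = 2388
  Σ(formed) = 2388 kJ
ΔH = Σ(broken) − Σ(formed) = 2259 − 2388 = −129 kJ

ΔH ≈ −129 kJ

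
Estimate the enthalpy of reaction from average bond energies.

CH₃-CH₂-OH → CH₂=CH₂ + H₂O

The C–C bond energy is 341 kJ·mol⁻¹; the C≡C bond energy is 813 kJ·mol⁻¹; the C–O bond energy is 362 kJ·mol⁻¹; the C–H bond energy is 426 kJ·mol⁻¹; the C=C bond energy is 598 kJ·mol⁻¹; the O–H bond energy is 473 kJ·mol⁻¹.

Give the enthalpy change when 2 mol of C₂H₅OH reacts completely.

ΔH = +116 kJ

Bonds broken (reactants):
  C–C: 1 × 341 = 341
  C–H: 5 × 426 = 2130
  C–O: 1 × 362 = 362
  O–H: 1 × 473 = 473
  Σ(broken) = 3306 kJ
Bonds formed (products):
  C–H: 4 × 426 = 1704
  C=C: 1 × 598 = 598
  O–H: 2 × 473 = 946
  Σ(formed) = 3248 kJ
ΔH = Σ(broken) − Σ(formed) = 3306 − 3248 = +58 kJ
For 2× the reaction as written: 2 × (+58) = +116 kJ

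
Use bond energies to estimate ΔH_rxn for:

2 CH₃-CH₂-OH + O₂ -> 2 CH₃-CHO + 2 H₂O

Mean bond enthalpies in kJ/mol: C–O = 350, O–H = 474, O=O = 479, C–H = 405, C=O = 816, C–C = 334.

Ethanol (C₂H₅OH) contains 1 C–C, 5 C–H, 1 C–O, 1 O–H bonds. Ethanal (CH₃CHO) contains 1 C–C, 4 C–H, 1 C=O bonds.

Bonds broken (reactants):
  C–C: 2 × 334 = 668
  C–H: 10 × 405 = 4050
  C–O: 2 × 350 = 700
  O–H: 2 × 474 = 948
  O=O: 1 × 479 = 479
  Σ(broken) = 6845 kJ
Bonds formed (products):
  C–C: 2 × 334 = 668
  C–H: 8 × 405 = 3240
  C=O: 2 × 816 = 1632
  O–H: 4 × 474 = 1896
  Σ(formed) = 7436 kJ
ΔH = Σ(broken) − Σ(formed) = 6845 − 7436 = −591 kJ

ΔH ≈ −591 kJ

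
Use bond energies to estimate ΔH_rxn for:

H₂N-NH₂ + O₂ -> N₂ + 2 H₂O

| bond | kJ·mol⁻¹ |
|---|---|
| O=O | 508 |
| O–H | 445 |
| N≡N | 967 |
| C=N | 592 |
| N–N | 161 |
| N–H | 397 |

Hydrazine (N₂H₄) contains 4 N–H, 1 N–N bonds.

ΔH ≈ −490 kJ

Bonds broken (reactants):
  N–H: 4 × 397 = 1588
  N–N: 1 × 161 = 161
  O=O: 1 × 508 = 508
  Σ(broken) = 2257 kJ
Bonds formed (products):
  N≡N: 1 × 967 = 967
  O–H: 4 × 445 = 1780
  Σ(formed) = 2747 kJ
ΔH = Σ(broken) − Σ(formed) = 2257 − 2747 = −490 kJ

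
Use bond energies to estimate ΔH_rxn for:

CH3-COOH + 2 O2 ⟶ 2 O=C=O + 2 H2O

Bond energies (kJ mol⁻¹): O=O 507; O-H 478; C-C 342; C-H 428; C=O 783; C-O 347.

ΔH ≈ −796 kJ

Bonds broken (reactants):
  C-C: 1 × 342 = 342
  C-H: 3 × 428 = 1284
  C-O: 1 × 347 = 347
  C=O: 1 × 783 = 783
  O-H: 1 × 478 = 478
  O=O: 2 × 507 = 1014
  Σ(broken) = 4248 kJ
Bonds formed (products):
  C=O: 4 × 783 = 3132
  O-H: 4 × 478 = 1912
  Σ(formed) = 5044 kJ
ΔH = Σ(broken) − Σ(formed) = 4248 − 5044 = −796 kJ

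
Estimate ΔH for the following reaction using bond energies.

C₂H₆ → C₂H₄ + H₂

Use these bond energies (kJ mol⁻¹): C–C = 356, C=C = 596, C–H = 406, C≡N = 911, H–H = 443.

ΔH ≈ +129 kJ

Bonds broken (reactants):
  C–C: 1 × 356 = 356
  C–H: 6 × 406 = 2436
  Σ(broken) = 2792 kJ
Bonds formed (products):
  C–H: 4 × 406 = 1624
  C=C: 1 × 596 = 596
  H–H: 1 × 443 = 443
  Σ(formed) = 2663 kJ
ΔH = Σ(broken) − Σ(formed) = 2792 − 2663 = +129 kJ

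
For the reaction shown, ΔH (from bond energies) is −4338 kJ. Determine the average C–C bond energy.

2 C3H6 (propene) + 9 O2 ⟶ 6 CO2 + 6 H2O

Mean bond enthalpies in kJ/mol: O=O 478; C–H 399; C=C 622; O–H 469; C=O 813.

D(C–C) ≈ 356 kJ/mol

Let D be the C–C bond energy.
Σ(broken) = 2×D + 12×399 + 2×622 + 9×478 = 10334 + 2D
Σ(formed) = 12×813 + 12×469 = 15384
ΔH = Σ(broken) − Σ(formed) = (10334 + 2D) − (15384) = −5050 + 2D
Setting this equal to −4338 kJ gives 2D = 712, so D = 356 kJ/mol.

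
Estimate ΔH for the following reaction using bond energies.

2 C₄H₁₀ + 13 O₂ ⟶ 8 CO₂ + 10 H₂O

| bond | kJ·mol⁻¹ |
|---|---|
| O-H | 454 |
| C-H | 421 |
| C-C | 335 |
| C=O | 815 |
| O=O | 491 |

Bonds broken (reactants):
  C-C: 6 × 335 = 2010
  C-H: 20 × 421 = 8420
  O=O: 13 × 491 = 6383
  Σ(broken) = 16813 kJ
Bonds formed (products):
  C=O: 16 × 815 = 13040
  O-H: 20 × 454 = 9080
  Σ(formed) = 22120 kJ
ΔH = Σ(broken) − Σ(formed) = 16813 − 22120 = −5307 kJ

ΔH ≈ −5307 kJ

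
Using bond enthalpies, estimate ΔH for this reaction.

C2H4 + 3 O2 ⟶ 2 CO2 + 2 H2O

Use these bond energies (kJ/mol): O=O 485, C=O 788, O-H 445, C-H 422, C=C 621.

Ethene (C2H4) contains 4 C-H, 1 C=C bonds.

ΔH ≈ −1168 kJ

Bonds broken (reactants):
  C-H: 4 × 422 = 1688
  C=C: 1 × 621 = 621
  O=O: 3 × 485 = 1455
  Σ(broken) = 3764 kJ
Bonds formed (products):
  C=O: 4 × 788 = 3152
  O-H: 4 × 445 = 1780
  Σ(formed) = 4932 kJ
ΔH = Σ(broken) − Σ(formed) = 3764 − 4932 = −1168 kJ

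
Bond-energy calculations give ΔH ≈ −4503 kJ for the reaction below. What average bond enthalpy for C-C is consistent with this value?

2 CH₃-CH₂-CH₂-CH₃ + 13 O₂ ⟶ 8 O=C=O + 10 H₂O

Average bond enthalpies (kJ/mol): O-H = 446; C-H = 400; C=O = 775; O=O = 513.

Let D be the C-C bond energy.
Σ(broken) = 6×D + 20×400 + 13×513 = 14669 + 6D
Σ(formed) = 16×775 + 20×446 = 21320
ΔH = Σ(broken) − Σ(formed) = (14669 + 6D) − (21320) = −6651 + 6D
Setting this equal to −4503 kJ gives 6D = 2148, so D = 358 kJ/mol.

D(C-C) ≈ 358 kJ/mol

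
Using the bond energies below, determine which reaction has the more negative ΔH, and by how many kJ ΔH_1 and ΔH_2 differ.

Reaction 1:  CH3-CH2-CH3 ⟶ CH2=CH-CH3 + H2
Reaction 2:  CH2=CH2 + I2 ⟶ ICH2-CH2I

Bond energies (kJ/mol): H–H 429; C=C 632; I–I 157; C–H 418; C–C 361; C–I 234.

Reaction 2, by 176 kJ

Reaction 1:
  Bonds broken (reactants):
    C–C: 2 × 361 = 722
    C–H: 8 × 418 = 3344
    Σ(broken) = 4066 kJ
  Bonds formed (products):
    C–C: 1 × 361 = 361
    C–H: 6 × 418 = 2508
    C=C: 1 × 632 = 632
    H–H: 1 × 429 = 429
    Σ(formed) = 3930 kJ
  ΔH_1 = 4066 − 3930 = +136 kJ
Reaction 2:
  Bonds broken (reactants):
    C–H: 4 × 418 = 1672
    C=C: 1 × 632 = 632
    I–I: 1 × 157 = 157
    Σ(broken) = 2461 kJ
  Bonds formed (products):
    C–C: 1 × 361 = 361
    C–H: 4 × 418 = 1672
    C–I: 2 × 234 = 468
    Σ(formed) = 2501 kJ
  ΔH_2 = 2461 − 2501 = −40 kJ
ΔH_1 − ΔH_2 = +176 kJ, so reaction 2 has the more negative ΔH; |ΔH_1 − ΔH_2| = 176 kJ.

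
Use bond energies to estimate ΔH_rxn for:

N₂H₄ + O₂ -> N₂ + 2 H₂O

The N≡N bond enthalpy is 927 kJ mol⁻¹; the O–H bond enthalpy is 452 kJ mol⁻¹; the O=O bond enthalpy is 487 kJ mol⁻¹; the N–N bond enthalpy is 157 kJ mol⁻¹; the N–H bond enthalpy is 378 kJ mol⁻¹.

ΔH ≈ −579 kJ

Bonds broken (reactants):
  N–H: 4 × 378 = 1512
  N–N: 1 × 157 = 157
  O=O: 1 × 487 = 487
  Σ(broken) = 2156 kJ
Bonds formed (products):
  N≡N: 1 × 927 = 927
  O–H: 4 × 452 = 1808
  Σ(formed) = 2735 kJ
ΔH = Σ(broken) − Σ(formed) = 2156 − 2735 = −579 kJ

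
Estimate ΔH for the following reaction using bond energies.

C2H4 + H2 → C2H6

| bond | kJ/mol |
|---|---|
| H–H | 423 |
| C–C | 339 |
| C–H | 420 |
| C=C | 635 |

Bonds broken (reactants):
  C–H: 4 × 420 = 1680
  C=C: 1 × 635 = 635
  H–H: 1 × 423 = 423
  Σ(broken) = 2738 kJ
Bonds formed (products):
  C–C: 1 × 339 = 339
  C–H: 6 × 420 = 2520
  Σ(formed) = 2859 kJ
ΔH = Σ(broken) − Σ(formed) = 2738 − 2859 = −121 kJ

ΔH ≈ −121 kJ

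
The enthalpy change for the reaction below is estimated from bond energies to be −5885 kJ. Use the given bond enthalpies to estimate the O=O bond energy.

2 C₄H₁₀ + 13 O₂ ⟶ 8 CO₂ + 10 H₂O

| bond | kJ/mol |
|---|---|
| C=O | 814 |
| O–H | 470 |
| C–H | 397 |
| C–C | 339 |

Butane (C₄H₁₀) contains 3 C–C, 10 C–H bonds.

D(O=O) ≈ 505 kJ/mol

Let D be the O=O bond energy.
Σ(broken) = 6×339 + 20×397 + 13×D = 9974 + 13D
Σ(formed) = 16×814 + 20×470 = 22424
ΔH = Σ(broken) − Σ(formed) = (9974 + 13D) − (22424) = −12450 + 13D
Setting this equal to −5885 kJ gives 13D = 6565, so D = 505 kJ/mol.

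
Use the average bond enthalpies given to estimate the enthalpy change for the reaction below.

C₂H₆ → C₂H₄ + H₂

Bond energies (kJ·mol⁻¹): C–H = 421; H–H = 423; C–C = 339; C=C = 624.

ΔH ≈ +134 kJ

Bonds broken (reactants):
  C–C: 1 × 339 = 339
  C–H: 6 × 421 = 2526
  Σ(broken) = 2865 kJ
Bonds formed (products):
  C–H: 4 × 421 = 1684
  C=C: 1 × 624 = 624
  H–H: 1 × 423 = 423
  Σ(formed) = 2731 kJ
ΔH = Σ(broken) − Σ(formed) = 2865 − 2731 = +134 kJ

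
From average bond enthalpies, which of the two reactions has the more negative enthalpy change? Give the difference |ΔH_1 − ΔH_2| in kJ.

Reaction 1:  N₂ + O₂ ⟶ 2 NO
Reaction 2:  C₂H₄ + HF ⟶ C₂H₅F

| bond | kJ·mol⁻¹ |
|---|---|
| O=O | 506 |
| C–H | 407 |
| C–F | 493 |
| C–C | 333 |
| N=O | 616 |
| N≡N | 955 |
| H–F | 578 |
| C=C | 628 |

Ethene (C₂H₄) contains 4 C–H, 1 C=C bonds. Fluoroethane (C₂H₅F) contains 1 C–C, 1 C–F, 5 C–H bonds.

Reaction 2, by 256 kJ

Reaction 1:
  Bonds broken (reactants):
    N≡N: 1 × 955 = 955
    O=O: 1 × 506 = 506
    Σ(broken) = 1461 kJ
  Bonds formed (products):
    N=O: 2 × 616 = 1232
    Σ(formed) = 1232 kJ
  ΔH_1 = 1461 − 1232 = +229 kJ
Reaction 2:
  Bonds broken (reactants):
    C–H: 4 × 407 = 1628
    C=C: 1 × 628 = 628
    H–F: 1 × 578 = 578
    Σ(broken) = 2834 kJ
  Bonds formed (products):
    C–C: 1 × 333 = 333
    C–F: 1 × 493 = 493
    C–H: 5 × 407 = 2035
    Σ(formed) = 2861 kJ
  ΔH_2 = 2834 − 2861 = −27 kJ
ΔH_1 − ΔH_2 = +256 kJ, so reaction 2 has the more negative ΔH; |ΔH_1 − ΔH_2| = 256 kJ.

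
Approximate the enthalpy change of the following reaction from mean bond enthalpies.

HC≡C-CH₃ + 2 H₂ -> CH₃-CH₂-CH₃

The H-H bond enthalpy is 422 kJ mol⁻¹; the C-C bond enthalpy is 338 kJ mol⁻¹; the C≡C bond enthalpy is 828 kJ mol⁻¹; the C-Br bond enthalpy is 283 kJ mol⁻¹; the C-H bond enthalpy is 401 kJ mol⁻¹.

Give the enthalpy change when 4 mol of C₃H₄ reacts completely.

ΔH = −1080 kJ

Bonds broken (reactants):
  C≡C: 1 × 828 = 828
  C-C: 1 × 338 = 338
  C-H: 4 × 401 = 1604
  H-H: 2 × 422 = 844
  Σ(broken) = 3614 kJ
Bonds formed (products):
  C-C: 2 × 338 = 676
  C-H: 8 × 401 = 3208
  Σ(formed) = 3884 kJ
ΔH = Σ(broken) − Σ(formed) = 3614 − 3884 = −270 kJ
For 4× the reaction as written: 4 × (−270) = −1080 kJ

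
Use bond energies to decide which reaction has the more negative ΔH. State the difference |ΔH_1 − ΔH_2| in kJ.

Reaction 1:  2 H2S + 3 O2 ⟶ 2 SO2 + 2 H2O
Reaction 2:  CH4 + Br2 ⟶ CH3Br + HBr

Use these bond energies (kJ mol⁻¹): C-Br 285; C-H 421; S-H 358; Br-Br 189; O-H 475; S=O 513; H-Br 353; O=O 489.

Reaction 1, by 1025 kJ

Reaction 1:
  Bonds broken (reactants):
    O=O: 3 × 489 = 1467
    S-H: 4 × 358 = 1432
    Σ(broken) = 2899 kJ
  Bonds formed (products):
    O-H: 4 × 475 = 1900
    S=O: 4 × 513 = 2052
    Σ(formed) = 3952 kJ
  ΔH_1 = 2899 − 3952 = −1053 kJ
Reaction 2:
  Bonds broken (reactants):
    Br-Br: 1 × 189 = 189
    C-H: 4 × 421 = 1684
    Σ(broken) = 1873 kJ
  Bonds formed (products):
    C-Br: 1 × 285 = 285
    C-H: 3 × 421 = 1263
    H-Br: 1 × 353 = 353
    Σ(formed) = 1901 kJ
  ΔH_2 = 1873 − 1901 = −28 kJ
ΔH_1 − ΔH_2 = −1025 kJ, so reaction 1 has the more negative ΔH; |ΔH_1 − ΔH_2| = 1025 kJ.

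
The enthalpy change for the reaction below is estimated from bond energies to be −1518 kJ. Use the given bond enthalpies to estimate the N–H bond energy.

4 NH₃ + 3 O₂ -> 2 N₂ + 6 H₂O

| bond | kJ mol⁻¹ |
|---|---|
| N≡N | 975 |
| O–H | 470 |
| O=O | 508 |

Let D be the N–H bond energy.
Σ(broken) = 12×D + 3×508 = 1524 + 12D
Σ(formed) = 2×975 + 12×470 = 7590
ΔH = Σ(broken) − Σ(formed) = (1524 + 12D) − (7590) = −6066 + 12D
Setting this equal to −1518 kJ gives 12D = 4548, so D = 379 kJ/mol.

D(N–H) ≈ 379 kJ/mol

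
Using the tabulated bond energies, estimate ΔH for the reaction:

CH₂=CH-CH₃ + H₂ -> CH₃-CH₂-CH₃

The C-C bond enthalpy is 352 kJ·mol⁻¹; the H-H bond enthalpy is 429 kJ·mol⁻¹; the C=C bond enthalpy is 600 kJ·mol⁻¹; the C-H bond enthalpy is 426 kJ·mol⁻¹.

Bonds broken (reactants):
  C-C: 1 × 352 = 352
  C-H: 6 × 426 = 2556
  C=C: 1 × 600 = 600
  H-H: 1 × 429 = 429
  Σ(broken) = 3937 kJ
Bonds formed (products):
  C-C: 2 × 352 = 704
  C-H: 8 × 426 = 3408
  Σ(formed) = 4112 kJ
ΔH = Σ(broken) − Σ(formed) = 3937 − 4112 = −175 kJ

ΔH ≈ −175 kJ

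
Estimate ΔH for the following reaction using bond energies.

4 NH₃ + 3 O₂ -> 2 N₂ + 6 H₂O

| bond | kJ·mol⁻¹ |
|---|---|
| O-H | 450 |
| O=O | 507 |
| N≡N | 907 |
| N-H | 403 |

Bonds broken (reactants):
  N-H: 12 × 403 = 4836
  O=O: 3 × 507 = 1521
  Σ(broken) = 6357 kJ
Bonds formed (products):
  N≡N: 2 × 907 = 1814
  O-H: 12 × 450 = 5400
  Σ(formed) = 7214 kJ
ΔH = Σ(broken) − Σ(formed) = 6357 − 7214 = −857 kJ

ΔH ≈ −857 kJ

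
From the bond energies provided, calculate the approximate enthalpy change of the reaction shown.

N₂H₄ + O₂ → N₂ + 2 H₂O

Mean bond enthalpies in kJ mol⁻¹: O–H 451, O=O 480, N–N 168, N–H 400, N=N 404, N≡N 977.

ΔH ≈ −533 kJ

Bonds broken (reactants):
  N–H: 4 × 400 = 1600
  N–N: 1 × 168 = 168
  O=O: 1 × 480 = 480
  Σ(broken) = 2248 kJ
Bonds formed (products):
  N≡N: 1 × 977 = 977
  O–H: 4 × 451 = 1804
  Σ(formed) = 2781 kJ
ΔH = Σ(broken) − Σ(formed) = 2248 − 2781 = −533 kJ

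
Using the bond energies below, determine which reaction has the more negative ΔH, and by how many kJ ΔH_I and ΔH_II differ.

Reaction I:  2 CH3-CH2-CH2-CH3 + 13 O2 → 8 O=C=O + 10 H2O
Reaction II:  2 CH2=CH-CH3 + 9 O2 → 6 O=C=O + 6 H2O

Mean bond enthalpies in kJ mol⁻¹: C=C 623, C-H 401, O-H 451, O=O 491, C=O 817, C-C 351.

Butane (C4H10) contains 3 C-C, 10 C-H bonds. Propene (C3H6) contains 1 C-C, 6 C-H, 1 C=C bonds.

Reaction I, by 1546 kJ

Reaction I:
  Bonds broken (reactants):
    C-C: 6 × 351 = 2106
    C-H: 20 × 401 = 8020
    O=O: 13 × 491 = 6383
    Σ(broken) = 16509 kJ
  Bonds formed (products):
    C=O: 16 × 817 = 13072
    O-H: 20 × 451 = 9020
    Σ(formed) = 22092 kJ
  ΔH_I = 16509 − 22092 = −5583 kJ
Reaction II:
  Bonds broken (reactants):
    C-C: 2 × 351 = 702
    C-H: 12 × 401 = 4812
    C=C: 2 × 623 = 1246
    O=O: 9 × 491 = 4419
    Σ(broken) = 11179 kJ
  Bonds formed (products):
    C=O: 12 × 817 = 9804
    O-H: 12 × 451 = 5412
    Σ(formed) = 15216 kJ
  ΔH_II = 11179 − 15216 = −4037 kJ
ΔH_I − ΔH_II = −1546 kJ, so reaction I has the more negative ΔH; |ΔH_I − ΔH_II| = 1546 kJ.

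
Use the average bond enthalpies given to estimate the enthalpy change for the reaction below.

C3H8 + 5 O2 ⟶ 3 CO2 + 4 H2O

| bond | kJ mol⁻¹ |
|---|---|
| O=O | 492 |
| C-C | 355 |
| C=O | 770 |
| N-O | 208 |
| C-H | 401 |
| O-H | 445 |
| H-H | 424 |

ΔH ≈ −1802 kJ

Bonds broken (reactants):
  C-C: 2 × 355 = 710
  C-H: 8 × 401 = 3208
  O=O: 5 × 492 = 2460
  Σ(broken) = 6378 kJ
Bonds formed (products):
  C=O: 6 × 770 = 4620
  O-H: 8 × 445 = 3560
  Σ(formed) = 8180 kJ
ΔH = Σ(broken) − Σ(formed) = 6378 − 8180 = −1802 kJ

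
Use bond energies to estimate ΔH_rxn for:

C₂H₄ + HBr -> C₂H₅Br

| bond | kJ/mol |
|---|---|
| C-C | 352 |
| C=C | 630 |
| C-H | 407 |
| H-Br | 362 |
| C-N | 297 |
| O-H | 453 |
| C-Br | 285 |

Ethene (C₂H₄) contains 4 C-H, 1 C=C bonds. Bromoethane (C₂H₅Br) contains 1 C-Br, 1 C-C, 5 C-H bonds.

ΔH ≈ −52 kJ

Bonds broken (reactants):
  C-H: 4 × 407 = 1628
  C=C: 1 × 630 = 630
  H-Br: 1 × 362 = 362
  Σ(broken) = 2620 kJ
Bonds formed (products):
  C-Br: 1 × 285 = 285
  C-C: 1 × 352 = 352
  C-H: 5 × 407 = 2035
  Σ(formed) = 2672 kJ
ΔH = Σ(broken) − Σ(formed) = 2620 − 2672 = −52 kJ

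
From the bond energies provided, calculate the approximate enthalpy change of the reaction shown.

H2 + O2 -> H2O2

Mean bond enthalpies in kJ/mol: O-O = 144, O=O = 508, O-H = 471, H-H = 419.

Bonds broken (reactants):
  H-H: 1 × 419 = 419
  O=O: 1 × 508 = 508
  Σ(broken) = 927 kJ
Bonds formed (products):
  O-H: 2 × 471 = 942
  O-O: 1 × 144 = 144
  Σ(formed) = 1086 kJ
ΔH = Σ(broken) − Σ(formed) = 927 − 1086 = −159 kJ

ΔH ≈ −159 kJ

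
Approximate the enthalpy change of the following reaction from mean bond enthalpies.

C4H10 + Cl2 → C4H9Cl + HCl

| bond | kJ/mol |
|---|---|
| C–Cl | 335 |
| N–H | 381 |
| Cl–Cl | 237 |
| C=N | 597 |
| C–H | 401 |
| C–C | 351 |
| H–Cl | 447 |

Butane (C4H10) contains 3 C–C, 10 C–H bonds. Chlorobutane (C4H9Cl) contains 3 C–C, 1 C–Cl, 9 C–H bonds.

ΔH ≈ −144 kJ

Bonds broken (reactants):
  C–C: 3 × 351 = 1053
  C–H: 10 × 401 = 4010
  Cl–Cl: 1 × 237 = 237
  Σ(broken) = 5300 kJ
Bonds formed (products):
  C–C: 3 × 351 = 1053
  C–Cl: 1 × 335 = 335
  C–H: 9 × 401 = 3609
  H–Cl: 1 × 447 = 447
  Σ(formed) = 5444 kJ
ΔH = Σ(broken) − Σ(formed) = 5300 − 5444 = −144 kJ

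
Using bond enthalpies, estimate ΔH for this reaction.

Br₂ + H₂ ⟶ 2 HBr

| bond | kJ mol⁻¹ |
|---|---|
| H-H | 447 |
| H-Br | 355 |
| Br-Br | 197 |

Bonds broken (reactants):
  Br-Br: 1 × 197 = 197
  H-H: 1 × 447 = 447
  Σ(broken) = 644 kJ
Bonds formed (products):
  H-Br: 2 × 355 = 710
  Σ(formed) = 710 kJ
ΔH = Σ(broken) − Σ(formed) = 644 − 710 = −66 kJ

ΔH ≈ −66 kJ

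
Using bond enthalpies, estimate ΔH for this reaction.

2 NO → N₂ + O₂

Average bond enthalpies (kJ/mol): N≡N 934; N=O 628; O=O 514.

Bonds broken (reactants):
  N=O: 2 × 628 = 1256
  Σ(broken) = 1256 kJ
Bonds formed (products):
  N≡N: 1 × 934 = 934
  O=O: 1 × 514 = 514
  Σ(formed) = 1448 kJ
ΔH = Σ(broken) − Σ(formed) = 1256 − 1448 = −192 kJ

ΔH ≈ −192 kJ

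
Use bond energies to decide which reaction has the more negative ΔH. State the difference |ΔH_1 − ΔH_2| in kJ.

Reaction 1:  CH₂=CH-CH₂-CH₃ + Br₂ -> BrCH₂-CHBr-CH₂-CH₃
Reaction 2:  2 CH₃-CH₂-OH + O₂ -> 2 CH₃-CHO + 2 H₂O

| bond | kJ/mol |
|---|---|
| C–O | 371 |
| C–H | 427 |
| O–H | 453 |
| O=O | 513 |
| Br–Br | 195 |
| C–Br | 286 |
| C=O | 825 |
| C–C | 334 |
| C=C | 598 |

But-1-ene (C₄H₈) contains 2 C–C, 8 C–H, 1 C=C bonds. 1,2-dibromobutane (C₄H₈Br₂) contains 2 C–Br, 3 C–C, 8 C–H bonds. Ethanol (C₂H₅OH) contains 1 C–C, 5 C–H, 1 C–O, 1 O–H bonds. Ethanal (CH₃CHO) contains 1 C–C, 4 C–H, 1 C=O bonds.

Reaction 2, by 334 kJ

Reaction 1:
  Bonds broken (reactants):
    Br–Br: 1 × 195 = 195
    C–C: 2 × 334 = 668
    C–H: 8 × 427 = 3416
    C=C: 1 × 598 = 598
    Σ(broken) = 4877 kJ
  Bonds formed (products):
    C–Br: 2 × 286 = 572
    C–C: 3 × 334 = 1002
    C–H: 8 × 427 = 3416
    Σ(formed) = 4990 kJ
  ΔH_1 = 4877 − 4990 = −113 kJ
Reaction 2:
  Bonds broken (reactants):
    C–C: 2 × 334 = 668
    C–H: 10 × 427 = 4270
    C–O: 2 × 371 = 742
    O–H: 2 × 453 = 906
    O=O: 1 × 513 = 513
    Σ(broken) = 7099 kJ
  Bonds formed (products):
    C–C: 2 × 334 = 668
    C–H: 8 × 427 = 3416
    C=O: 2 × 825 = 1650
    O–H: 4 × 453 = 1812
    Σ(formed) = 7546 kJ
  ΔH_2 = 7099 − 7546 = −447 kJ
ΔH_1 − ΔH_2 = +334 kJ, so reaction 2 has the more negative ΔH; |ΔH_1 − ΔH_2| = 334 kJ.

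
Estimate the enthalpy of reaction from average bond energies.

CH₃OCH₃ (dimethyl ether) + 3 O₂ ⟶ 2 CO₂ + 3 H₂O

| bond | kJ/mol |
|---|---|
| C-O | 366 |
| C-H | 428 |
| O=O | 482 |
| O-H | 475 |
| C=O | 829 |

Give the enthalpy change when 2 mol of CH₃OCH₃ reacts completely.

Bonds broken (reactants):
  C-H: 6 × 428 = 2568
  C-O: 2 × 366 = 732
  O=O: 3 × 482 = 1446
  Σ(broken) = 4746 kJ
Bonds formed (products):
  C=O: 4 × 829 = 3316
  O-H: 6 × 475 = 2850
  Σ(formed) = 6166 kJ
ΔH = Σ(broken) − Σ(formed) = 4746 − 6166 = −1420 kJ
For 2× the reaction as written: 2 × (−1420) = −2840 kJ

ΔH = −2840 kJ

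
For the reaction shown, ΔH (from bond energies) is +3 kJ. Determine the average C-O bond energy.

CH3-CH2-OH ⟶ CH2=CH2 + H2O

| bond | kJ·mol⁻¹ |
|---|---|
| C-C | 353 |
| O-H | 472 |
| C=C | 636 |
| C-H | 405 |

Let D be the C-O bond energy.
Σ(broken) = 1×353 + 5×405 + 1×D + 1×472 = 2850 + D
Σ(formed) = 4×405 + 1×636 + 2×472 = 3200
ΔH = Σ(broken) − Σ(formed) = (2850 + D) − (3200) = −350 + D
Setting this equal to +3 kJ gives D = 353 kJ/mol.

D(C-O) ≈ 353 kJ/mol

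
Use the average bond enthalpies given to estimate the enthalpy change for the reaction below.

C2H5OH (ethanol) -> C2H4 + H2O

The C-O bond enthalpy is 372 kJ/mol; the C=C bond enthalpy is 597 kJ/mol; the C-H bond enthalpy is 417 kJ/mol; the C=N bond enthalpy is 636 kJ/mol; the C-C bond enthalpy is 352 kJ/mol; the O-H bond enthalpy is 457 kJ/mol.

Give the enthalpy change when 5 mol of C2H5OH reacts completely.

ΔH = +435 kJ

Bonds broken (reactants):
  C-C: 1 × 352 = 352
  C-H: 5 × 417 = 2085
  C-O: 1 × 372 = 372
  O-H: 1 × 457 = 457
  Σ(broken) = 3266 kJ
Bonds formed (products):
  C-H: 4 × 417 = 1668
  C=C: 1 × 597 = 597
  O-H: 2 × 457 = 914
  Σ(formed) = 3179 kJ
ΔH = Σ(broken) − Σ(formed) = 3266 − 3179 = +87 kJ
For 5× the reaction as written: 5 × (+87) = +435 kJ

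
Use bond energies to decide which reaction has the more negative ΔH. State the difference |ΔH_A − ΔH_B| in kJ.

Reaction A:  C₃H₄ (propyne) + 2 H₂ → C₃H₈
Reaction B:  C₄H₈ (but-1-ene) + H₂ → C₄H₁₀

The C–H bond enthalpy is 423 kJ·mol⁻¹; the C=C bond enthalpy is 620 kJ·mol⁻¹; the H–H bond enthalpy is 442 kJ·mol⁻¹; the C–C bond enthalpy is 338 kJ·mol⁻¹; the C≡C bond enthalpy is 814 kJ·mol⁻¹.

Reaction A:
  Bonds broken (reactants):
    C≡C: 1 × 814 = 814
    C–C: 1 × 338 = 338
    C–H: 4 × 423 = 1692
    H–H: 2 × 442 = 884
    Σ(broken) = 3728 kJ
  Bonds formed (products):
    C–C: 2 × 338 = 676
    C–H: 8 × 423 = 3384
    Σ(formed) = 4060 kJ
  ΔH_A = 3728 − 4060 = −332 kJ
Reaction B:
  Bonds broken (reactants):
    C–C: 2 × 338 = 676
    C–H: 8 × 423 = 3384
    C=C: 1 × 620 = 620
    H–H: 1 × 442 = 442
    Σ(broken) = 5122 kJ
  Bonds formed (products):
    C–C: 3 × 338 = 1014
    C–H: 10 × 423 = 4230
    Σ(formed) = 5244 kJ
  ΔH_B = 5122 − 5244 = −122 kJ
ΔH_A − ΔH_B = −210 kJ, so reaction A has the more negative ΔH; |ΔH_A − ΔH_B| = 210 kJ.

Reaction A, by 210 kJ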